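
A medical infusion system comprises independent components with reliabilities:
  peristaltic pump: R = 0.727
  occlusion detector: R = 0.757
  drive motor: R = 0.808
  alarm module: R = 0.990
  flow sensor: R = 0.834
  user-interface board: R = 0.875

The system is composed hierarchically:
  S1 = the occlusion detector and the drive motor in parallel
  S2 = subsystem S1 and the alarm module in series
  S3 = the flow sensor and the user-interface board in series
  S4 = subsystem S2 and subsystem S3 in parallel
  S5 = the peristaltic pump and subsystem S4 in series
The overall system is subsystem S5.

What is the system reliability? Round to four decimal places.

Parallel (occlusion detector and drive motor): 1 − (1 − 0.757000)(1 − 0.808000) = 0.953344
Series ([0.953344] and alarm module): 0.953344 × 0.990000 = 0.943811
Series (flow sensor and user-interface board): 0.834000 × 0.875000 = 0.729750
Parallel ([0.943811] and [0.729750]): 1 − (1 − 0.943811)(1 − 0.729750) = 0.984815
Series (peristaltic pump and [0.984815]): 0.727000 × 0.984815 = 0.7160

0.7160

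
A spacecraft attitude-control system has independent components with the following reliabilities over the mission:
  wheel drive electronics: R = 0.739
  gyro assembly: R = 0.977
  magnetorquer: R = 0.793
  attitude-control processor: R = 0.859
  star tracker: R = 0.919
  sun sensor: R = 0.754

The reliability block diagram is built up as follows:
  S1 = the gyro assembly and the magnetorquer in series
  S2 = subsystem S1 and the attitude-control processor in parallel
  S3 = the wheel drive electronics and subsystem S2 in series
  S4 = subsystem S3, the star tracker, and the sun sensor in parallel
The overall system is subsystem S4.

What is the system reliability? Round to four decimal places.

Series (gyro assembly and magnetorquer): 0.977000 × 0.793000 = 0.774761
Parallel ([0.774761] and attitude-control processor): 1 − (1 − 0.774761)(1 − 0.859000) = 0.968241
Series (wheel drive electronics and [0.968241]): 0.739000 × 0.968241 = 0.715530
Parallel ([0.715530], star tracker, and sun sensor): 1 − (1 − 0.715530)(1 − 0.919000)(1 − 0.754000) = 0.9943

0.9943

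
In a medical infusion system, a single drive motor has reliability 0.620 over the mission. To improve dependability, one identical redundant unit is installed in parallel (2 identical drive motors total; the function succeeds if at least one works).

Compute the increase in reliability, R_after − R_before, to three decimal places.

0.236

R_before = 0.620
R_after = 1 − (1 − 0.620)^2 = 0.856
ΔR = 0.856 − 0.620 = 0.236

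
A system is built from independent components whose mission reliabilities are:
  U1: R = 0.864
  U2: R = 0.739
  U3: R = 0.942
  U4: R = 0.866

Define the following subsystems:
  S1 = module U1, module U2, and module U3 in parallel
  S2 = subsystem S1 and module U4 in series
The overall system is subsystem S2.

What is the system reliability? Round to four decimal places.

Parallel (U1, U2, and U3): 1 − (1 − 0.864000)(1 − 0.739000)(1 − 0.942000) = 0.997941
Series ([0.997941] and U4): 0.997941 × 0.866000 = 0.8642

0.8642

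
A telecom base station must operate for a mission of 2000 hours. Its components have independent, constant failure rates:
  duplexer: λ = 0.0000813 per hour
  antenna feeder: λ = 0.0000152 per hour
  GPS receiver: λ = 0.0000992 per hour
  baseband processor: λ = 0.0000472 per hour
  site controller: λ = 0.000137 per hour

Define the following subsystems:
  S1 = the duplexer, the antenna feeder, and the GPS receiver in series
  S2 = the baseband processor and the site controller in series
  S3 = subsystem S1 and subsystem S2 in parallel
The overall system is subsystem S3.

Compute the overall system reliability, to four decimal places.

0.9002

R(duplexer) = exp(−0.0000813 × 2000) = 0.849931
R(antenna feeder) = exp(−0.0000152 × 2000) = 0.970057
R(GPS receiver) = exp(−0.0000992 × 2000) = 0.820042
R(baseband processor) = exp(−0.0000472 × 2000) = 0.909919
R(site controller) = exp(−0.000137 × 2000) = 0.760332
Series (duplexer, antenna feeder, and GPS receiver): 0.849931 × 0.970057 × 0.820042 = 0.676109
Series (baseband processor and site controller): 0.909919 × 0.760332 = 0.691841
Parallel ([0.676109] and [0.691841]): 1 − (1 − 0.676109)(1 − 0.691841) = 0.9002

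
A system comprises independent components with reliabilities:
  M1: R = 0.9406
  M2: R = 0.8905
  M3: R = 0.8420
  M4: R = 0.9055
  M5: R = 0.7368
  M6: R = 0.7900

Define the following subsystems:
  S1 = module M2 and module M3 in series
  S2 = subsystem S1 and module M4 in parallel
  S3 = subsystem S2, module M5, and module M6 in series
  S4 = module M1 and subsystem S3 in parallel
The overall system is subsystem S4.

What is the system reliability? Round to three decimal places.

Series (M2 and M3): 0.89050 × 0.84200 = 0.74980
Parallel ([0.74980] and M4): 1 − (1 − 0.74980)(1 − 0.90550) = 0.97636
Series ([0.97636], M5, and M6): 0.97636 × 0.73680 × 0.79000 = 0.56831
Parallel (M1 and [0.56831]): 1 − (1 − 0.94060)(1 − 0.56831) = 0.974

0.974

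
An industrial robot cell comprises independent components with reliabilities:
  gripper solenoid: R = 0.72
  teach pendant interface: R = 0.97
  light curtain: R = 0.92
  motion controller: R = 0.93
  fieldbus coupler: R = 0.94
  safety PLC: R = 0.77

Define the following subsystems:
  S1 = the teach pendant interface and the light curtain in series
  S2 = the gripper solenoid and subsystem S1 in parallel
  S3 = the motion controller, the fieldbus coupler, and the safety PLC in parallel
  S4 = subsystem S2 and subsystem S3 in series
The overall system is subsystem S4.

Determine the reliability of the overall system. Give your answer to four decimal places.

0.9689

Series (teach pendant interface and light curtain): 0.970000 × 0.920000 = 0.892400
Parallel (gripper solenoid and [0.892400]): 1 − (1 − 0.720000)(1 − 0.892400) = 0.969872
Parallel (motion controller, fieldbus coupler, and safety PLC): 1 − (1 − 0.930000)(1 − 0.940000)(1 − 0.770000) = 0.999034
Series ([0.969872] and [0.999034]): 0.969872 × 0.999034 = 0.9689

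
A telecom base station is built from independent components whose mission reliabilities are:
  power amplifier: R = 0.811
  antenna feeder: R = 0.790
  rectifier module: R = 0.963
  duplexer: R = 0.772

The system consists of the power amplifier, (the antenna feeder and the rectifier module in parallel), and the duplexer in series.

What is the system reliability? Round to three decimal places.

0.621

Parallel (antenna feeder and rectifier module): 1 − (1 − 0.79000)(1 − 0.96300) = 0.99223
Series (power amplifier, [0.99223], and duplexer): 0.81100 × 0.99223 × 0.77200 = 0.621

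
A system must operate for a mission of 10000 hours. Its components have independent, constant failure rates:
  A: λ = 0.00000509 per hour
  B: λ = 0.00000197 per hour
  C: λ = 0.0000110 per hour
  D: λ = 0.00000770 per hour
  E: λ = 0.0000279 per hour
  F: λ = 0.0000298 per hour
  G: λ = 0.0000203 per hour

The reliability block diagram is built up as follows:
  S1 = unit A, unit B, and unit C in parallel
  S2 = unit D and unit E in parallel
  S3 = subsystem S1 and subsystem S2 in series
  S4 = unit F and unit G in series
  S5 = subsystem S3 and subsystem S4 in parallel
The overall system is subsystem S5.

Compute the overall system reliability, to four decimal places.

0.9929

R(A) = exp(−0.00000509 × 10000) = 0.950374
R(B) = exp(−0.00000197 × 10000) = 0.980493
R(C) = exp(−0.0000110 × 10000) = 0.895834
R(D) = exp(−0.00000770 × 10000) = 0.925890
R(E) = exp(−0.0000279 × 10000) = 0.756540
R(F) = exp(−0.0000298 × 10000) = 0.742301
R(G) = exp(−0.0000203 × 10000) = 0.816278
Parallel (A, B, and C): 1 − (1 − 0.950374)(1 − 0.980493)(1 − 0.895834) = 0.999899
Parallel (D and E): 1 − (1 − 0.925890)(1 − 0.756540) = 0.981957
Series ([0.999899] and [0.981957]): 0.999899 × 0.981957 = 0.981858
Series (F and G): 0.742301 × 0.816278 = 0.605924
Parallel ([0.981858] and [0.605924]): 1 − (1 − 0.981858)(1 − 0.605924) = 0.9929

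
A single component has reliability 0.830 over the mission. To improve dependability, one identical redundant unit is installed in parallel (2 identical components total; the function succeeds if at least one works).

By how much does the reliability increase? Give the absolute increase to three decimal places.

R_before = 0.830
R_after = 1 − (1 − 0.830)^2 = 0.971
ΔR = 0.971 − 0.830 = 0.141

0.141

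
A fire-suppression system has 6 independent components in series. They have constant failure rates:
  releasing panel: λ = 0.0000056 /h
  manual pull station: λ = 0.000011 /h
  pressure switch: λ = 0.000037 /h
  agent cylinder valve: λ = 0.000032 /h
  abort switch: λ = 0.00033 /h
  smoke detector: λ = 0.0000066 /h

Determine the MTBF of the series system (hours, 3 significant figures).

2370

Series of exponential components: λ_sys = Σ λ_i
λ_sys = 0.0000056 + 0.000011 + 0.000037 + 0.000032 + 0.00033 + 0.0000066 = 4.2220e-04 /h
MTBF = 1 / λ_sys = 2370 h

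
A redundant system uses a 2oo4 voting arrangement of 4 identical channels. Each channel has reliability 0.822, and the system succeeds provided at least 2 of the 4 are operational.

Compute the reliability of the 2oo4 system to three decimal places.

0.980

R = Σ_{i=2}^{4} C(4,i) p^i (1−p)^{4−i} with p = 0.822
C(4,2)·0.822^2·0.178^2 = 0.12845
C(4,3)·0.822^3·0.178^1 = 0.39545
C(4,4)·0.822^4·0.178^0 = 0.45655
Sum = 0.980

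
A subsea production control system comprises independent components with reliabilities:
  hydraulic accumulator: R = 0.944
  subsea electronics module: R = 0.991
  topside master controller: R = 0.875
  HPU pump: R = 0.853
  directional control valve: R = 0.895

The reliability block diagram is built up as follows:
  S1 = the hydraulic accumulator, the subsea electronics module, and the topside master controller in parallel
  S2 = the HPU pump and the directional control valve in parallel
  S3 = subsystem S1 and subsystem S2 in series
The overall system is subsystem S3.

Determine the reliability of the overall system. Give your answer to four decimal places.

Parallel (hydraulic accumulator, subsea electronics module, and topside master controller): 1 − (1 − 0.944000)(1 − 0.991000)(1 − 0.875000) = 0.999937
Parallel (HPU pump and directional control valve): 1 − (1 − 0.853000)(1 − 0.895000) = 0.984565
Series ([0.999937] and [0.984565]): 0.999937 × 0.984565 = 0.9845

0.9845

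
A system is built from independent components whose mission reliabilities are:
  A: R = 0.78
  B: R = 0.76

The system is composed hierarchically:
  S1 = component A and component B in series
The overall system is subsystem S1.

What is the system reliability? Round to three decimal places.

Series (A and B): 0.78000 × 0.76000 = 0.593

0.593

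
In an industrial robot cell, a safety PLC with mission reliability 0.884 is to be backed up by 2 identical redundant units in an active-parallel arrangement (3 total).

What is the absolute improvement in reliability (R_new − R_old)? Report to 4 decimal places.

0.1144

R_before = 0.884
R_after = 1 − (1 − 0.884)^3 = 0.9984
ΔR = 0.9984 − 0.884 = 0.1144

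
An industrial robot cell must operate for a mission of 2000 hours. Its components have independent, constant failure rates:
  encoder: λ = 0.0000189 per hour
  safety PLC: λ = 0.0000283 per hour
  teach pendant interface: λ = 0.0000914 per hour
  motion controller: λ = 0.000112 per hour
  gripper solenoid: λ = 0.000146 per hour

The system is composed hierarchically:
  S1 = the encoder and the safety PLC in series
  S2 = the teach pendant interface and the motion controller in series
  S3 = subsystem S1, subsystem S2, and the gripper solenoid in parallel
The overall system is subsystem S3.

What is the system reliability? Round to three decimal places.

R(encoder) = exp(−0.0000189 × 2000) = 0.96291
R(safety PLC) = exp(−0.0000283 × 2000) = 0.94497
R(teach pendant interface) = exp(−0.0000914 × 2000) = 0.83293
R(motion controller) = exp(−0.000112 × 2000) = 0.79932
R(gripper solenoid) = exp(−0.000146 × 2000) = 0.74677
Series (encoder and safety PLC): 0.96291 × 0.94497 = 0.90992
Series (teach pendant interface and motion controller): 0.83293 × 0.79932 = 0.66578
Parallel ([0.90992], [0.66578], and gripper solenoid): 1 − (1 − 0.90992)(1 − 0.66578)(1 − 0.74677) = 0.992

0.992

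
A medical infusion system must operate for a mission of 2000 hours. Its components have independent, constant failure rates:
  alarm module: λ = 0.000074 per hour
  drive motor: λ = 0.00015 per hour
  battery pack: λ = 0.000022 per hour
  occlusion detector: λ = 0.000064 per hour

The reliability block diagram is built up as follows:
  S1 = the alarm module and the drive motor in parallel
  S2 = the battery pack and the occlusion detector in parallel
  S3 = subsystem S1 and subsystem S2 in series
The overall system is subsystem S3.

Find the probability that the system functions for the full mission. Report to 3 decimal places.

R(alarm module) = exp(−0.000074 × 2000) = 0.86243
R(drive motor) = exp(−0.00015 × 2000) = 0.74082
R(battery pack) = exp(−0.000022 × 2000) = 0.95695
R(occlusion detector) = exp(−0.000064 × 2000) = 0.87985
Parallel (alarm module and drive motor): 1 − (1 − 0.86243)(1 − 0.74082) = 0.96434
Parallel (battery pack and occlusion detector): 1 − (1 − 0.95695)(1 − 0.87985) = 0.99483
Series ([0.96434] and [0.99483]): 0.96434 × 0.99483 = 0.959

0.959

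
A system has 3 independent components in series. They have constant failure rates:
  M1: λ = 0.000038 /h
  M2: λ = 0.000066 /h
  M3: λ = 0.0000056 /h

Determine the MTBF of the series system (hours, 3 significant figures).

9120

Series of exponential components: λ_sys = Σ λ_i
λ_sys = 0.000038 + 0.000066 + 0.0000056 = 1.0960e-04 /h
MTBF = 1 / λ_sys = 9120 h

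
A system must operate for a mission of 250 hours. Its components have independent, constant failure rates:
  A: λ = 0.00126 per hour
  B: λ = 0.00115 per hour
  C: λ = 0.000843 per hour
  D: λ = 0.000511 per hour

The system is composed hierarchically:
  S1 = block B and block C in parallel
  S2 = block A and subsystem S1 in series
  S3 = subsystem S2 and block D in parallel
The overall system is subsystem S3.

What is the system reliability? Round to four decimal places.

R(A) = exp(−0.00126 × 250) = 0.729789
R(B) = exp(−0.00115 × 250) = 0.750137
R(C) = exp(−0.000843 × 250) = 0.809977
R(D) = exp(−0.000511 × 250) = 0.880073
Parallel (B and C): 1 − (1 − 0.750137)(1 − 0.809977) = 0.952520
Series (A and [0.952520]): 0.729789 × 0.952520 = 0.695139
Parallel ([0.695139] and D): 1 − (1 − 0.695139)(1 − 0.880073) = 0.9634

0.9634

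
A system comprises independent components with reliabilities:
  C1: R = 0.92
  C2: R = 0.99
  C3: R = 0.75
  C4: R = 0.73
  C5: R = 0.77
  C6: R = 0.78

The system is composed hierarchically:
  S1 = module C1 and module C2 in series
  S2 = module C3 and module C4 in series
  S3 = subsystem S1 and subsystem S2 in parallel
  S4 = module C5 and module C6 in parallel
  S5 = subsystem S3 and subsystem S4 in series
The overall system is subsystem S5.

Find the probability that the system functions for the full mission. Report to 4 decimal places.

Series (C1 and C2): 0.920000 × 0.990000 = 0.910800
Series (C3 and C4): 0.750000 × 0.730000 = 0.547500
Parallel ([0.910800] and [0.547500]): 1 − (1 − 0.910800)(1 − 0.547500) = 0.959637
Parallel (C5 and C6): 1 − (1 − 0.770000)(1 − 0.780000) = 0.949400
Series ([0.959637] and [0.949400]): 0.959637 × 0.949400 = 0.9111

0.9111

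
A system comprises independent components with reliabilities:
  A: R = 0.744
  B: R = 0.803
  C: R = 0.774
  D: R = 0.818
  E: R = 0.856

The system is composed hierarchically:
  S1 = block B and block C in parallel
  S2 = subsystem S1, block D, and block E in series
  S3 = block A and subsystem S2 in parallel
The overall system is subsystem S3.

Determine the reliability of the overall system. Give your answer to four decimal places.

0.9153

Parallel (B and C): 1 − (1 − 0.803000)(1 − 0.774000) = 0.955478
Series ([0.955478], D, and E): 0.955478 × 0.818000 × 0.856000 = 0.669033
Parallel (A and [0.669033]): 1 − (1 − 0.744000)(1 − 0.669033) = 0.9153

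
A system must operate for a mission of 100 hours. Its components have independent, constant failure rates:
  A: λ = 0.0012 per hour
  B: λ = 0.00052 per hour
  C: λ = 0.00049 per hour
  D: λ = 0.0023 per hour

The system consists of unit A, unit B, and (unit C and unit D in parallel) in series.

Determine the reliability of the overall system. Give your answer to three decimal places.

R(A) = exp(−0.0012 × 100) = 0.88692
R(B) = exp(−0.00052 × 100) = 0.94933
R(C) = exp(−0.00049 × 100) = 0.95218
R(D) = exp(−0.0023 × 100) = 0.79453
Parallel (C and D): 1 − (1 − 0.95218)(1 − 0.79453) = 0.99017
Series (A, B, and [0.99017]): 0.88692 × 0.94933 × 0.99017 = 0.834

0.834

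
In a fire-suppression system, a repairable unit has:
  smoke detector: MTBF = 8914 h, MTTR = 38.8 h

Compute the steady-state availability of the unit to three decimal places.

0.996

A(smoke detector) = MTBF/(MTBF+MTTR) = 8914/(8914+38.8) = 0.996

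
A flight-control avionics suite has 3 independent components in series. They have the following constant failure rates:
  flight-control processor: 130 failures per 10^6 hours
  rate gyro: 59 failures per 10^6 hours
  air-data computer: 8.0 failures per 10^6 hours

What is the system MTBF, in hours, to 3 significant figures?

Series of exponential components: λ_sys = Σ λ_i
λ_sys = 0.00013 + 0.000059 + 0.0000080 = 1.9700e-04 /h
MTBF = 1 / λ_sys = 5080 h

5080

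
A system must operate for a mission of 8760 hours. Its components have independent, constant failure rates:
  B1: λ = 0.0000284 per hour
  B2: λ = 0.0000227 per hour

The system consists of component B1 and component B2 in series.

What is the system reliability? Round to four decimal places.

R(B1) = exp(−0.0000284 × 8760) = 0.779748
R(B2) = exp(−0.0000227 × 8760) = 0.819671
Series (B1 and B2): 0.779748 × 0.819671 = 0.6391

0.6391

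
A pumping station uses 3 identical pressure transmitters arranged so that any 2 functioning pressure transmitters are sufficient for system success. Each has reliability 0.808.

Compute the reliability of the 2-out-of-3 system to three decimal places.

R = Σ_{i=2}^{3} C(3,i) p^i (1−p)^{3−i} with p = 0.808
C(3,2)·0.808^2·0.192^1 = 0.37605
C(3,3)·0.808^3·0.192^0 = 0.52751
Sum = 0.904

0.904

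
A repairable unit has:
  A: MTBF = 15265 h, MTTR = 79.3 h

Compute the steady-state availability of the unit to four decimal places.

A(A) = MTBF/(MTBF+MTTR) = 15265/(15265+79.3) = 0.9948

0.9948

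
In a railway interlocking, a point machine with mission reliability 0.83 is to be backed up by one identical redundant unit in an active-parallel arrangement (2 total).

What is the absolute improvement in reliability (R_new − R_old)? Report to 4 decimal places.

R_before = 0.83
R_after = 1 − (1 − 0.83)^2 = 0.9711
ΔR = 0.9711 − 0.83 = 0.1411

0.1411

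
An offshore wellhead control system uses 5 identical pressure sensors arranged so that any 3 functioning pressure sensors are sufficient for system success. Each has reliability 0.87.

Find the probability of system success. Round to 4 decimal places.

R = Σ_{i=3}^{5} C(5,i) p^i (1−p)^{5−i} with p = 0.87
C(5,3)·0.87^3·0.13^2 = 0.111287
C(5,4)·0.87^4·0.13^1 = 0.372383
C(5,5)·0.87^5·0.13^0 = 0.498421
Sum = 0.9821

0.9821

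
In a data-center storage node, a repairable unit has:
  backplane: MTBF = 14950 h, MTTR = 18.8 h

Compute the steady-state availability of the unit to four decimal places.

A(backplane) = MTBF/(MTBF+MTTR) = 14950/(14950+18.8) = 0.9987

0.9987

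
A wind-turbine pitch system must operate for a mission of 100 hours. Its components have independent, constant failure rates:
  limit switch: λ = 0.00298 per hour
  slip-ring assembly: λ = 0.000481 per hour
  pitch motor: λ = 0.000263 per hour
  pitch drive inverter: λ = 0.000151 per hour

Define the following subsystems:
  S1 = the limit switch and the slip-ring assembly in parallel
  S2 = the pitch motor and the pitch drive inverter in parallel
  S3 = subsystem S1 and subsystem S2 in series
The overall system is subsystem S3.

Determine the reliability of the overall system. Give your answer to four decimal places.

R(limit switch) = exp(−0.00298 × 100) = 0.742301
R(slip-ring assembly) = exp(−0.000481 × 100) = 0.953038
R(pitch motor) = exp(−0.000263 × 100) = 0.974043
R(pitch drive inverter) = exp(−0.000151 × 100) = 0.985013
Parallel (limit switch and slip-ring assembly): 1 − (1 − 0.742301)(1 − 0.953038) = 0.987898
Parallel (pitch motor and pitch drive inverter): 1 − (1 − 0.974043)(1 − 0.985013) = 0.999611
Series ([0.987898] and [0.999611]): 0.987898 × 0.999611 = 0.9875

0.9875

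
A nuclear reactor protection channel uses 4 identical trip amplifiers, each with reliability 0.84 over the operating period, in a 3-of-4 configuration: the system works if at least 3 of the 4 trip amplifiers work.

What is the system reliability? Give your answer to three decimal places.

0.877

R = Σ_{i=3}^{4} C(4,i) p^i (1−p)^{4−i} with p = 0.84
C(4,3)·0.84^3·0.16^1 = 0.37933
C(4,4)·0.84^4·0.16^0 = 0.49787
Sum = 0.877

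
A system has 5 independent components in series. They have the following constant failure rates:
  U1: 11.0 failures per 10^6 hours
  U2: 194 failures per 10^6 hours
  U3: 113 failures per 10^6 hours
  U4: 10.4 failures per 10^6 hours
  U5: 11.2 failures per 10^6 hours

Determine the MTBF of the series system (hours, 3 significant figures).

Series of exponential components: λ_sys = Σ λ_i
λ_sys = 0.0000110 + 0.000194 + 0.000113 + 0.0000104 + 0.0000112 = 3.3960e-04 /h
MTBF = 1 / λ_sys = 2940 h

2940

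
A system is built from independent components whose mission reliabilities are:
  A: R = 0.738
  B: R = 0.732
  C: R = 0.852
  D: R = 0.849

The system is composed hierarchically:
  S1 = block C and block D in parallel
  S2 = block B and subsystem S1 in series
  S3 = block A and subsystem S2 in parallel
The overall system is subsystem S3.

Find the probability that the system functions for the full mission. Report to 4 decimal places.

0.9255

Parallel (C and D): 1 − (1 − 0.852000)(1 − 0.849000) = 0.977652
Series (B and [0.977652]): 0.732000 × 0.977652 = 0.715641
Parallel (A and [0.715641]): 1 − (1 − 0.738000)(1 − 0.715641) = 0.9255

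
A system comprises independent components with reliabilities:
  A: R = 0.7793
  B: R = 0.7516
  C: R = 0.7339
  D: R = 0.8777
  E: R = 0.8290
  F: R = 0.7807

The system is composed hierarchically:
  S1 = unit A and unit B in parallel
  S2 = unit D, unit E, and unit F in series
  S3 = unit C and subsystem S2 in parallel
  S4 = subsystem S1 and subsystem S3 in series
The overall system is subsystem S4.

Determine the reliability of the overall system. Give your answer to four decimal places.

Parallel (A and B): 1 − (1 − 0.779300)(1 − 0.751600) = 0.945178
Series (D, E, and F): 0.877700 × 0.829000 × 0.780700 = 0.568048
Parallel (C and [0.568048]): 1 − (1 − 0.733900)(1 − 0.568048) = 0.885058
Series ([0.945178] and [0.885058]): 0.945178 × 0.885058 = 0.8365

0.8365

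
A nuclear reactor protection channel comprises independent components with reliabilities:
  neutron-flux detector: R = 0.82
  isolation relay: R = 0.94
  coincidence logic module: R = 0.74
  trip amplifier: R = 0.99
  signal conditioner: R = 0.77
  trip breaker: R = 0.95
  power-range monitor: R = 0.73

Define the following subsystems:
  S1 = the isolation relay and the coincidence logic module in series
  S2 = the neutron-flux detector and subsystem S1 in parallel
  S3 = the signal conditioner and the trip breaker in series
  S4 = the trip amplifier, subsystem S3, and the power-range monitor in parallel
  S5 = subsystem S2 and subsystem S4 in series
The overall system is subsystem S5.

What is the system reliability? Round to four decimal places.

Series (isolation relay and coincidence logic module): 0.940000 × 0.740000 = 0.695600
Parallel (neutron-flux detector and [0.695600]): 1 − (1 − 0.820000)(1 − 0.695600) = 0.945208
Series (signal conditioner and trip breaker): 0.770000 × 0.950000 = 0.731500
Parallel (trip amplifier, [0.731500], and power-range monitor): 1 − (1 − 0.990000)(1 − 0.731500)(1 − 0.730000) = 0.999275
Series ([0.945208] and [0.999275]): 0.945208 × 0.999275 = 0.9445

0.9445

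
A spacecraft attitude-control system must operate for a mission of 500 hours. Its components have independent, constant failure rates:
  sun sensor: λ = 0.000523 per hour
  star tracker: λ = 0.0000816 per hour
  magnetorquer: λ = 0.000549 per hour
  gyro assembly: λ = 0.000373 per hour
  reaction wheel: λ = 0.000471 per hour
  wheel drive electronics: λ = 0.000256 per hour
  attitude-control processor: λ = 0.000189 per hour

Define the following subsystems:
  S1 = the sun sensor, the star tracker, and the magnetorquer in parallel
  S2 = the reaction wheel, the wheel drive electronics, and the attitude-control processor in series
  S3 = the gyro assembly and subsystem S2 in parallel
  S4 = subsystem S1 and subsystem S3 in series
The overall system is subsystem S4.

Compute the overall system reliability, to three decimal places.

R(sun sensor) = exp(−0.000523 × 500) = 0.76990
R(star tracker) = exp(−0.0000816 × 500) = 0.96002
R(magnetorquer) = exp(−0.000549 × 500) = 0.75995
R(gyro assembly) = exp(−0.000373 × 500) = 0.82986
R(reaction wheel) = exp(−0.000471 × 500) = 0.79018
R(wheel drive electronics) = exp(−0.000256 × 500) = 0.87985
R(attitude-control processor) = exp(−0.000189 × 500) = 0.90983
Parallel (sun sensor, star tracker, and magnetorquer): 1 − (1 − 0.76990)(1 − 0.96002)(1 − 0.75995) = 0.99779
Series (reaction wheel, wheel drive electronics, and attitude-control processor): 0.79018 × 0.87985 × 0.90983 = 0.63255
Parallel (gyro assembly and [0.63255]): 1 − (1 − 0.82986)(1 − 0.63255) = 0.93748
Series ([0.99779] and [0.93748]): 0.99779 × 0.93748 = 0.935

0.935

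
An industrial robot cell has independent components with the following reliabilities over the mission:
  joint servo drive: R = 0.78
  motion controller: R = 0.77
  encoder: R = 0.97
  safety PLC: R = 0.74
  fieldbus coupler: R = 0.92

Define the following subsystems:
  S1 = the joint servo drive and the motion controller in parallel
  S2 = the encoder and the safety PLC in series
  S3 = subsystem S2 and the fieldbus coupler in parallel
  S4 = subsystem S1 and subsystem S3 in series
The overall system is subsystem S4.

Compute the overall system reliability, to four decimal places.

Parallel (joint servo drive and motion controller): 1 − (1 − 0.780000)(1 − 0.770000) = 0.949400
Series (encoder and safety PLC): 0.970000 × 0.740000 = 0.717800
Parallel ([0.717800] and fieldbus coupler): 1 − (1 − 0.717800)(1 − 0.920000) = 0.977424
Series ([0.949400] and [0.977424]): 0.949400 × 0.977424 = 0.9280

0.9280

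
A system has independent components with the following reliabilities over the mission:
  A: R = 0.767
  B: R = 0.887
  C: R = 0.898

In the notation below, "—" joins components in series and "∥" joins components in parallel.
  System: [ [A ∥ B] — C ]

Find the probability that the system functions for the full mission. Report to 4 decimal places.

0.8744

Parallel (A and B): 1 − (1 − 0.767000)(1 − 0.887000) = 0.973671
Series ([0.973671] and C): 0.973671 × 0.898000 = 0.8744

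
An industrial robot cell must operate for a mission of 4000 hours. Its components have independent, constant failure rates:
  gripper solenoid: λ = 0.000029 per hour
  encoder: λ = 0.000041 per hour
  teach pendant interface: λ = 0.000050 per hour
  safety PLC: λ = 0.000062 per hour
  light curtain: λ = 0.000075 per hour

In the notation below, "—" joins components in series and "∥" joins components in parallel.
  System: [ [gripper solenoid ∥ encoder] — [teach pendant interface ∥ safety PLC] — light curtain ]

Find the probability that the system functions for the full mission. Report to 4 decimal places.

0.6995

R(gripper solenoid) = exp(−0.000029 × 4000) = 0.890475
R(encoder) = exp(−0.000041 × 4000) = 0.848742
R(teach pendant interface) = exp(−0.000050 × 4000) = 0.818731
R(safety PLC) = exp(−0.000062 × 4000) = 0.780360
R(light curtain) = exp(−0.000075 × 4000) = 0.740818
Parallel (gripper solenoid and encoder): 1 − (1 − 0.890475)(1 − 0.848742) = 0.983433
Parallel (teach pendant interface and safety PLC): 1 − (1 − 0.818731)(1 − 0.780360) = 0.960186
Series ([0.983433], [0.960186], and light curtain): 0.983433 × 0.960186 × 0.740818 = 0.6995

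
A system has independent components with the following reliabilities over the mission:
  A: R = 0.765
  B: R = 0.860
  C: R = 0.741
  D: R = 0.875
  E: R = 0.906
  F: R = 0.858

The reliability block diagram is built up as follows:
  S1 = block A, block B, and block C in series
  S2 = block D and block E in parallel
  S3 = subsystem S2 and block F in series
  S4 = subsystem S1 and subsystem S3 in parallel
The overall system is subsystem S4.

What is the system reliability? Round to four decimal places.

0.9221

Series (A, B, and C): 0.765000 × 0.860000 × 0.741000 = 0.487504
Parallel (D and E): 1 − (1 − 0.875000)(1 − 0.906000) = 0.988250
Series ([0.988250] and F): 0.988250 × 0.858000 = 0.847919
Parallel ([0.487504] and [0.847919]): 1 − (1 − 0.487504)(1 − 0.847919) = 0.9221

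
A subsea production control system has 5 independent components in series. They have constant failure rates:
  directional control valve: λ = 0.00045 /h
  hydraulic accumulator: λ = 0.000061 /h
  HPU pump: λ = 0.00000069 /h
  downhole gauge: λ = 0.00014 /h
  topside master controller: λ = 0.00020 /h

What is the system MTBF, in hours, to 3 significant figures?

Series of exponential components: λ_sys = Σ λ_i
λ_sys = 0.00045 + 0.000061 + 0.00000069 + 0.00014 + 0.00020 = 8.5169e-04 /h
MTBF = 1 / λ_sys = 1170 h

1170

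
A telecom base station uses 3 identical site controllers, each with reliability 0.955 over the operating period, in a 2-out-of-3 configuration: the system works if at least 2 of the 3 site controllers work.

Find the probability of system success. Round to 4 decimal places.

R = Σ_{i=2}^{3} C(3,i) p^i (1−p)^{3−i} with p = 0.955
C(3,2)·0.955^2·0.045^1 = 0.123123
C(3,3)·0.955^3·0.045^0 = 0.870984
Sum = 0.9941

0.9941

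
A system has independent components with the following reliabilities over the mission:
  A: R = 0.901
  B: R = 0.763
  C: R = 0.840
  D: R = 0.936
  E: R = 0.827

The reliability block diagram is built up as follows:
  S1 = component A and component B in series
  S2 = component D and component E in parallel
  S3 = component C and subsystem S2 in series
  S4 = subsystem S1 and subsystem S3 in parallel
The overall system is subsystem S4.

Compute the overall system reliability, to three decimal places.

Series (A and B): 0.90100 × 0.76300 = 0.68746
Parallel (D and E): 1 − (1 − 0.93600)(1 − 0.82700) = 0.98893
Series (C and [0.98893]): 0.84000 × 0.98893 = 0.83070
Parallel ([0.68746] and [0.83070]): 1 − (1 − 0.68746)(1 − 0.83070) = 0.947

0.947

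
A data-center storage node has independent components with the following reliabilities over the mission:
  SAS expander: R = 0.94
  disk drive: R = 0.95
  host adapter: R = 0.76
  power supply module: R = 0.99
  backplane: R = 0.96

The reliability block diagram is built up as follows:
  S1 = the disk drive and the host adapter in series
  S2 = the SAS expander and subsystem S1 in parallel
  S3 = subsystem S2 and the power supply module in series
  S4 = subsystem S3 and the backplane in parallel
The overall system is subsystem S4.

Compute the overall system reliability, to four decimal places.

Series (disk drive and host adapter): 0.950000 × 0.760000 = 0.722000
Parallel (SAS expander and [0.722000]): 1 − (1 − 0.940000)(1 − 0.722000) = 0.983320
Series ([0.983320] and power supply module): 0.983320 × 0.990000 = 0.973487
Parallel ([0.973487] and backplane): 1 − (1 − 0.973487)(1 − 0.960000) = 0.9989

0.9989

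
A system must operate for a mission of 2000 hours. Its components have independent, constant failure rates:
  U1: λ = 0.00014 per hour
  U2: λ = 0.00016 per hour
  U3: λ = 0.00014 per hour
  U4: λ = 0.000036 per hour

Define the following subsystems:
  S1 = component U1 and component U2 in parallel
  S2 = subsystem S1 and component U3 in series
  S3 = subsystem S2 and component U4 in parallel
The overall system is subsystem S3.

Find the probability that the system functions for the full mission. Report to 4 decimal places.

0.9795

R(U1) = exp(−0.00014 × 2000) = 0.755784
R(U2) = exp(−0.00016 × 2000) = 0.726149
R(U3) = exp(−0.00014 × 2000) = 0.755784
R(U4) = exp(−0.000036 × 2000) = 0.930531
Parallel (U1 and U2): 1 − (1 − 0.755784)(1 − 0.726149) = 0.933121
Series ([0.933121] and U3): 0.933121 × 0.755784 = 0.705238
Parallel ([0.705238] and U4): 1 − (1 − 0.705238)(1 − 0.930531) = 0.9795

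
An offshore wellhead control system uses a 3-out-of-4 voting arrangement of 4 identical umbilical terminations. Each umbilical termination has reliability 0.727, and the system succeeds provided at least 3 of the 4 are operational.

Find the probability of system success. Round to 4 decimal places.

0.6989

R = Σ_{i=3}^{4} C(4,i) p^i (1−p)^{4−i} with p = 0.727
C(4,3)·0.727^3·0.273^1 = 0.419591
C(4,4)·0.727^4·0.273^0 = 0.279343
Sum = 0.6989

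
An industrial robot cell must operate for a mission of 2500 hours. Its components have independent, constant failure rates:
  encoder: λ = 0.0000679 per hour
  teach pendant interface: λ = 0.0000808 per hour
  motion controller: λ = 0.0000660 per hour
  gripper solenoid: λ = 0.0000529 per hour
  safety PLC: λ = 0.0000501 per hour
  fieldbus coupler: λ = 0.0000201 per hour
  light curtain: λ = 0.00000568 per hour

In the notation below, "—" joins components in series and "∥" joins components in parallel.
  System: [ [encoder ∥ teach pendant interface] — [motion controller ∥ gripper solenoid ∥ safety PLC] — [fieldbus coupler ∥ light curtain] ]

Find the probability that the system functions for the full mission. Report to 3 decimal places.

0.969

R(encoder) = exp(−0.0000679 × 2500) = 0.84388
R(teach pendant interface) = exp(−0.0000808 × 2500) = 0.81709
R(motion controller) = exp(−0.0000660 × 2500) = 0.84789
R(gripper solenoid) = exp(−0.0000529 × 2500) = 0.87612
R(safety PLC) = exp(−0.0000501 × 2500) = 0.88228
R(fieldbus coupler) = exp(−0.0000201 × 2500) = 0.95099
R(light curtain) = exp(−0.00000568 × 2500) = 0.98590
Parallel (encoder and teach pendant interface): 1 − (1 − 0.84388)(1 − 0.81709) = 0.97144
Parallel (motion controller, gripper solenoid, and safety PLC): 1 − (1 − 0.84789)(1 − 0.87612)(1 − 0.88228) = 0.99778
Parallel (fieldbus coupler and light curtain): 1 − (1 − 0.95099)(1 − 0.98590) = 0.99931
Series ([0.97144], [0.99778], and [0.99931]): 0.97144 × 0.99778 × 0.99931 = 0.969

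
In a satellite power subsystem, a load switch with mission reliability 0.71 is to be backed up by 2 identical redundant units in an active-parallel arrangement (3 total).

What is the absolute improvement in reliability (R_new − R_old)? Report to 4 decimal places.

0.2656

R_before = 0.71
R_after = 1 − (1 − 0.71)^3 = 0.9756
ΔR = 0.9756 − 0.71 = 0.2656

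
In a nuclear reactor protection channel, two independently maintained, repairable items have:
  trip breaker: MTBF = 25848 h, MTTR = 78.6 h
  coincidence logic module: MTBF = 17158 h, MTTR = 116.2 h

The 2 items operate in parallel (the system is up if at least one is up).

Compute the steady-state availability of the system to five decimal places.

0.99998

A(trip breaker) = MTBF/(MTBF+MTTR) = 25848/(25848+78.6) = 0.996968
A(coincidence logic module) = MTBF/(MTBF+MTTR) = 17158/(17158+116.2) = 0.993273
Parallel availability: 1 − (1 − 0.996968)(1 − 0.993273) = 0.99998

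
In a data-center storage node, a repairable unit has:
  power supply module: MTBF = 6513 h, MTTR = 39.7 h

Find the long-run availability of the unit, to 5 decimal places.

A(power supply module) = MTBF/(MTBF+MTTR) = 6513/(6513+39.7) = 0.99394

0.99394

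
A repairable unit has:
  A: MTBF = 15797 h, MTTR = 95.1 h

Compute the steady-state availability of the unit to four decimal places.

A(A) = MTBF/(MTBF+MTTR) = 15797/(15797+95.1) = 0.9940

0.9940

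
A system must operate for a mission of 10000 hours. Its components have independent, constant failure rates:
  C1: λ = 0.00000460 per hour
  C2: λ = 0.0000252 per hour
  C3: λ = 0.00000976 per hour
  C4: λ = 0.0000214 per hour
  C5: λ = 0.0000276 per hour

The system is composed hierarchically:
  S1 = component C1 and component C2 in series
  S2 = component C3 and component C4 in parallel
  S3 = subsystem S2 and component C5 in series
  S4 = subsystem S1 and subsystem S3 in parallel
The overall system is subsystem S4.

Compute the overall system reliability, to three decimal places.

0.934

R(C1) = exp(−0.00000460 × 10000) = 0.95504
R(C2) = exp(−0.0000252 × 10000) = 0.77724
R(C3) = exp(−0.00000976 × 10000) = 0.90701
R(C4) = exp(−0.0000214 × 10000) = 0.80735
R(C5) = exp(−0.0000276 × 10000) = 0.75881
Series (C1 and C2): 0.95504 × 0.77724 = 0.74230
Parallel (C3 and C4): 1 − (1 − 0.90701)(1 − 0.80735) = 0.98209
Series ([0.98209] and C5): 0.98209 × 0.75881 = 0.74522
Parallel ([0.74230] and [0.74522]): 1 − (1 − 0.74230)(1 − 0.74522) = 0.934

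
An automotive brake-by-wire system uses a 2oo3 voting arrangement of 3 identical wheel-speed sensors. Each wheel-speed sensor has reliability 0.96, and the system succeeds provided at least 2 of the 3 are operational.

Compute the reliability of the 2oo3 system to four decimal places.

R = Σ_{i=2}^{3} C(3,i) p^i (1−p)^{3−i} with p = 0.96
C(3,2)·0.96^2·0.04^1 = 0.110592
C(3,3)·0.96^3·0.04^0 = 0.884736
Sum = 0.9953

0.9953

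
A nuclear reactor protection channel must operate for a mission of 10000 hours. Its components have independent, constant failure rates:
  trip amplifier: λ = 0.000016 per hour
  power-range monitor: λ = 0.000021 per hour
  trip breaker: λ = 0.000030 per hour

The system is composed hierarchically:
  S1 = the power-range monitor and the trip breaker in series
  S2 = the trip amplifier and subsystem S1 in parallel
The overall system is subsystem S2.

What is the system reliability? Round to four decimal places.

R(trip amplifier) = exp(−0.000016 × 10000) = 0.852144
R(power-range monitor) = exp(−0.000021 × 10000) = 0.810584
R(trip breaker) = exp(−0.000030 × 10000) = 0.740818
Series (power-range monitor and trip breaker): 0.810584 × 0.740818 = 0.600495
Parallel (trip amplifier and [0.600495]): 1 − (1 − 0.852144)(1 − 0.600495) = 0.9409

0.9409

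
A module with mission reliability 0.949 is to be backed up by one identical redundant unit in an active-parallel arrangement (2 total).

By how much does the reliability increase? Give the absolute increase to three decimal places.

R_before = 0.949
R_after = 1 − (1 − 0.949)^2 = 0.997
ΔR = 0.997 − 0.949 = 0.048

0.048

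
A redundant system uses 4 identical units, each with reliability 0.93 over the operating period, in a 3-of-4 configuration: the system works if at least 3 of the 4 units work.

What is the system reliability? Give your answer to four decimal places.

R = Σ_{i=3}^{4} C(4,i) p^i (1−p)^{4−i} with p = 0.93
C(4,3)·0.93^3·0.07^1 = 0.225220
C(4,4)·0.93^4·0.07^0 = 0.748052
Sum = 0.9733

0.9733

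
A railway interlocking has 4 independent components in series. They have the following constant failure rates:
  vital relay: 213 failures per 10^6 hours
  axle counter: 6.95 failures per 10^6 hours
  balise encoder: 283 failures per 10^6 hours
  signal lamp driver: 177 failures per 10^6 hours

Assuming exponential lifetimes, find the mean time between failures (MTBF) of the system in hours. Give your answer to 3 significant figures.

1470

Series of exponential components: λ_sys = Σ λ_i
λ_sys = 0.000213 + 0.00000695 + 0.000283 + 0.000177 = 6.7995e-04 /h
MTBF = 1 / λ_sys = 1470 h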